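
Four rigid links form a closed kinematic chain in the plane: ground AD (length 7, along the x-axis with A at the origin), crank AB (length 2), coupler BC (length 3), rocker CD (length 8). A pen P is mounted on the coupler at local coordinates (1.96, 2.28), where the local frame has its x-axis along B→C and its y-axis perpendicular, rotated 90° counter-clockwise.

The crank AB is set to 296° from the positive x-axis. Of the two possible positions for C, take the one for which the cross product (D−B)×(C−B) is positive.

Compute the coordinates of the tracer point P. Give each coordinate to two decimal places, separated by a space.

A=(0,0), D=(7.00,0)
B = A + 2.00·(cos296°, sin296°) = (0.8767, -1.7976)
|BD| = 6.3817
circle(B,3.00) ∩ circle(D,8.00): a=-1.1184, h=2.7837
  candidates: C₊=(-0.9805,0.5584) cross=17.765; C₋=(0.5878,-4.7836) cross=-17.765
  mode + wants cross > 0 → take C=(-0.9805,0.5584) (cross=17.765)
ex = (C−B)/|BC| = (-0.6191,0.7853); ey = (-0.7853,-0.6191)
P = B + 1.96·ex + 2.28·ey = (-2.1272,-1.6698)

-2.13 -1.67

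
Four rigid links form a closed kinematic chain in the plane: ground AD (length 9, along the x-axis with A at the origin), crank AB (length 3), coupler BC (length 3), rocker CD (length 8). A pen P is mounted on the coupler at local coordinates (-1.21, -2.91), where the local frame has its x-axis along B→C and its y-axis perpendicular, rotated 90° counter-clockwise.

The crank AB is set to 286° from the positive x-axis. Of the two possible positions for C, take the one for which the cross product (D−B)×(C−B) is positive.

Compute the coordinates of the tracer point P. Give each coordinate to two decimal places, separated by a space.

3.66 -4.26

A=(0,0), D=(9.00,0)
B = A + 3.00·(cos286°, sin286°) = (0.8269, -2.8838)
|BD| = 8.6669
circle(B,3.00) ∩ circle(D,8.00): a=1.1605, h=2.7665
  candidates: C₊=(1.0008,0.1112) cross=23.977; C₋=(2.8418,-5.1065) cross=-23.977
  mode + wants cross > 0 → take C=(1.0008,0.1112) (cross=23.977)
ex = (C−B)/|BC| = (0.0580,0.9983); ey = (-0.9983,0.0580)
P = B + -1.21·ex + -2.91·ey = (3.6619,-4.2604)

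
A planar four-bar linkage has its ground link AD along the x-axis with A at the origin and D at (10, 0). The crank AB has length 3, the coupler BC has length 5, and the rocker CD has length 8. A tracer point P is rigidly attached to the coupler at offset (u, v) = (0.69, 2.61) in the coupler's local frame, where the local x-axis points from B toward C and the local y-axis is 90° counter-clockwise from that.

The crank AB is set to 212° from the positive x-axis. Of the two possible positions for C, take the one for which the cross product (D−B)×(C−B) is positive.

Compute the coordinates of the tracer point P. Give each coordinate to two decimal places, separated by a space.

-2.99 1.07

A=(0,0), D=(10.00,0)
B = A + 3.00·(cos212°, sin212°) = (-2.5441, -1.5898)
|BD| = 12.6445
circle(B,5.00) ∩ circle(D,8.00): a=4.7801, h=1.4666
  candidates: C₊=(2.0136,0.4662) cross=18.545; C₋=(2.3824,-2.4438) cross=-18.545
  mode + wants cross > 0 → take C=(2.0136,0.4662) (cross=18.545)
ex = (C−B)/|BC| = (0.9115,0.4112); ey = (-0.4112,0.9115)
P = B + 0.69·ex + 2.61·ey = (-2.9884,1.0731)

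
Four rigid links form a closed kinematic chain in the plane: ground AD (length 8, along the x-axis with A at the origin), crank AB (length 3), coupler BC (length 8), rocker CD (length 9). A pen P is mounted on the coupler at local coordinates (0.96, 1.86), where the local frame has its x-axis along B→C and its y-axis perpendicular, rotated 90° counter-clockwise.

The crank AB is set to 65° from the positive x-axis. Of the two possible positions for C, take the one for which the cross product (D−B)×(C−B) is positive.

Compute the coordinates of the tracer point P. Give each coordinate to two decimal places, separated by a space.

A=(0,0), D=(8.00,0)
B = A + 3.00·(cos65°, sin65°) = (1.2679, 2.7189)
|BD| = 7.2605
circle(B,8.00) ∩ circle(D,9.00): a=2.4595, h=7.6125
  candidates: C₊=(6.3992,8.8565) cross=55.271; C₋=(0.6976,-5.2607) cross=-55.271
  mode + wants cross > 0 → take C=(6.3992,8.8565) (cross=55.271)
ex = (C−B)/|BC| = (0.6414,0.7672); ey = (-0.7672,0.6414)
P = B + 0.96·ex + 1.86·ey = (0.4566,4.6485)

0.46 4.65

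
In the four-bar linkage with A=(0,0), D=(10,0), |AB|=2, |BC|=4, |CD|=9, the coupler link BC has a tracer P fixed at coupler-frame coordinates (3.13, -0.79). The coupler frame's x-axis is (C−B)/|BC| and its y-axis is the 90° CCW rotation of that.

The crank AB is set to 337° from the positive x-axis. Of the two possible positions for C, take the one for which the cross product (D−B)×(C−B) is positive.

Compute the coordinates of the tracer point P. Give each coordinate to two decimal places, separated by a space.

A=(0,0), D=(10.00,0)
B = A + 2.00·(cos337°, sin337°) = (1.8410, -0.7815)
|BD| = 8.1963
circle(B,4.00) ∩ circle(D,9.00): a=0.1330, h=3.9978
  candidates: C₊=(1.5922,3.2108) cross=32.767; C₋=(2.3545,-4.7484) cross=-32.767
  mode + wants cross > 0 → take C=(1.5922,3.2108) (cross=32.767)
ex = (C−B)/|BC| = (-0.0622,0.9981); ey = (-0.9981,-0.0622)
P = B + 3.13·ex + -0.79·ey = (2.4348,2.3916)

2.43 2.39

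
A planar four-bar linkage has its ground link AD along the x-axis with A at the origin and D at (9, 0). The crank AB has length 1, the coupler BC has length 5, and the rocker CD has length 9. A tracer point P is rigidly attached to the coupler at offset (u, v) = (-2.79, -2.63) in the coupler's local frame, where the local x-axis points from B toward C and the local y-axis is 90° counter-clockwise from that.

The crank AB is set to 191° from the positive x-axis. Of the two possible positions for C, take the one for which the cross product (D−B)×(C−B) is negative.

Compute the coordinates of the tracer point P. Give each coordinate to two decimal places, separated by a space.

-4.59 1.10

A=(0,0), D=(9.00,0)
B = A + 1.00·(cos191°, sin191°) = (-0.9816, -0.1908)
|BD| = 9.9835
circle(B,5.00) ∩ circle(D,9.00): a=2.1871, h=4.4963
  candidates: C₊=(1.1191,4.3465) cross=44.889; C₋=(1.2910,-4.6445) cross=-44.889
  mode - wants cross < 0 → take C=(1.2910,-4.6445) (cross=-44.889)
ex = (C−B)/|BC| = (0.4545,-0.8907); ey = (0.8907,0.4545)
P = B + -2.79·ex + -2.63·ey = (-4.5924,1.0989)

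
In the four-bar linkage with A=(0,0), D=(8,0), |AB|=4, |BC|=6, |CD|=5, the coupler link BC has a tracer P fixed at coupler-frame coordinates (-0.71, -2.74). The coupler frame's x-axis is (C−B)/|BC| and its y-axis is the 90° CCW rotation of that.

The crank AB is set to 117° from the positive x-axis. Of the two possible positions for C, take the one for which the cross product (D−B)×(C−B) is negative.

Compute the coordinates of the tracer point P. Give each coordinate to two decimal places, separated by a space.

-4.02 1.79

A=(0,0), D=(8.00,0)
B = A + 4.00·(cos117°, sin117°) = (-1.8160, 3.5640)
|BD| = 10.4430
circle(B,6.00) ∩ circle(D,5.00): a=5.7482, h=1.7201
  candidates: C₊=(4.1741,3.2191) cross=17.963; C₋=(3.0000,-0.0146) cross=-17.963
  mode - wants cross < 0 → take C=(3.0000,-0.0146) (cross=-17.963)
ex = (C−B)/|BC| = (0.8027,-0.5964); ey = (0.5964,0.8027)
P = B + -0.71·ex + -2.74·ey = (-4.0201,1.7882)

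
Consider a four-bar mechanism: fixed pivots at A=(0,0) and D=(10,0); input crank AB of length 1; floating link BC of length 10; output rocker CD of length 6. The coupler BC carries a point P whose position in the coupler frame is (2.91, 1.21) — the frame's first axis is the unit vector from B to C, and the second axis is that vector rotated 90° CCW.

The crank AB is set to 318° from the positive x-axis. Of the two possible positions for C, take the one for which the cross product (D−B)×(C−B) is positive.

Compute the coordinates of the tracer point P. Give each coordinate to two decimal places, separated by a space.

2.19 2.13

A=(0,0), D=(10.00,0)
B = A + 1.00·(cos318°, sin318°) = (0.7431, -0.6691)
|BD| = 9.2810
circle(B,10.00) ∩ circle(D,6.00): a=8.0884, h=5.8803
  candidates: C₊=(8.3866,5.7790) cross=54.575; C₋=(9.2345,-5.9510) cross=-54.575
  mode + wants cross > 0 → take C=(8.3866,5.7790) (cross=54.575)
ex = (C−B)/|BC| = (0.7643,0.6448); ey = (-0.6448,0.7643)
P = B + 2.91·ex + 1.21·ey = (2.1872,2.1321)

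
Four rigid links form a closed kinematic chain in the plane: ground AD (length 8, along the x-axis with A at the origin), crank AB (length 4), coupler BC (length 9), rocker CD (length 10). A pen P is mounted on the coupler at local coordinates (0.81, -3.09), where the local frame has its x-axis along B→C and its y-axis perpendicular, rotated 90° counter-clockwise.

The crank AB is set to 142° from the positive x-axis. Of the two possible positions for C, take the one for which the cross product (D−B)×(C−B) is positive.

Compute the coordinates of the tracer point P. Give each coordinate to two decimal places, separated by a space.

A=(0,0), D=(8.00,0)
B = A + 4.00·(cos142°, sin142°) = (-3.1520, 2.4626)
|BD| = 11.4207
circle(B,9.00) ∩ circle(D,10.00): a=4.8785, h=7.5631
  candidates: C₊=(3.2425,8.7958) cross=86.376; C₋=(-0.0191,-5.9745) cross=-86.376
  mode + wants cross > 0 → take C=(3.2425,8.7958) (cross=86.376)
ex = (C−B)/|BC| = (0.7105,0.7037); ey = (-0.7037,0.7105)
P = B + 0.81·ex + -3.09·ey = (-0.4021,0.8372)

-0.40 0.84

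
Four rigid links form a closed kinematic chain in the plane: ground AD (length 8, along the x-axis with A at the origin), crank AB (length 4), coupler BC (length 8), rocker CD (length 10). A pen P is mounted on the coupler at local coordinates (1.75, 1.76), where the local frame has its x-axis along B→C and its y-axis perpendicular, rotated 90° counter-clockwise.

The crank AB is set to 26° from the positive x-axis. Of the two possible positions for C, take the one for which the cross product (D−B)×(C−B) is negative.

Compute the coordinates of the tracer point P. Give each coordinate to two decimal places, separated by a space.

A=(0,0), D=(8.00,0)
B = A + 4.00·(cos26°, sin26°) = (3.5952, 1.7535)
|BD| = 4.7410
circle(B,8.00) ∩ circle(D,10.00): a=-1.4262, h=7.8719
  candidates: C₊=(5.1816,9.5946) cross=37.321; C₋=(-0.6413,-5.0327) cross=-37.321
  mode - wants cross < 0 → take C=(-0.6413,-5.0327) (cross=-37.321)
ex = (C−B)/|BC| = (-0.5296,-0.8483); ey = (0.8483,-0.5296)
P = B + 1.75·ex + 1.76·ey = (4.1614,-0.6630)

4.16 -0.66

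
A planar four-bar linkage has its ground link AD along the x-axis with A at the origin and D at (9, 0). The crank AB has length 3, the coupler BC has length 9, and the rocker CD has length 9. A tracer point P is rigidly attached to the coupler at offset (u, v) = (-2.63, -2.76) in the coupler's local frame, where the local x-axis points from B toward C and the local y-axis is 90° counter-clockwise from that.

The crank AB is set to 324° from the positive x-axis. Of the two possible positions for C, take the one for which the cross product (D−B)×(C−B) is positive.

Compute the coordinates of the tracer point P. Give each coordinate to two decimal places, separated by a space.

4.84 -4.72

A=(0,0), D=(9.00,0)
B = A + 3.00·(cos324°, sin324°) = (2.4271, -1.7634)
|BD| = 6.8054
circle(B,9.00) ∩ circle(D,9.00): a=3.4027, h=8.3320
  candidates: C₊=(3.5546,7.1657) cross=56.702; C₋=(7.8724,-8.9291) cross=-56.702
  mode + wants cross > 0 → take C=(3.5546,7.1657) (cross=56.702)
ex = (C−B)/|BC| = (0.1253,0.9921); ey = (-0.9921,0.1253)
P = B + -2.63·ex + -2.76·ey = (4.8358,-4.7184)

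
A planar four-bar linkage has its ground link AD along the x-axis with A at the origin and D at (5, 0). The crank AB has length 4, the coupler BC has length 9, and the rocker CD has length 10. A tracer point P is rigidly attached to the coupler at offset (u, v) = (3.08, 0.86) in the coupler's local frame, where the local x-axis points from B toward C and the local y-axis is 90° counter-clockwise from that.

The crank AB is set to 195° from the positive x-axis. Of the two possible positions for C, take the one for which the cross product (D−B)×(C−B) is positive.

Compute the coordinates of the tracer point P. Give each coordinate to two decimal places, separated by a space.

A=(0,0), D=(5.00,0)
B = A + 4.00·(cos195°, sin195°) = (-3.8637, -1.0353)
|BD| = 8.9240
circle(B,9.00) ∩ circle(D,10.00): a=3.3974, h=8.3341
  candidates: C₊=(-1.4561,7.6367) cross=74.373; C₋=(0.4776,-8.9190) cross=-74.373
  mode + wants cross > 0 → take C=(-1.4561,7.6367) (cross=74.373)
ex = (C−B)/|BC| = (0.2675,0.9636); ey = (-0.9636,0.2675)
P = B + 3.08·ex + 0.86·ey = (-3.8684,2.1625)

-3.87 2.16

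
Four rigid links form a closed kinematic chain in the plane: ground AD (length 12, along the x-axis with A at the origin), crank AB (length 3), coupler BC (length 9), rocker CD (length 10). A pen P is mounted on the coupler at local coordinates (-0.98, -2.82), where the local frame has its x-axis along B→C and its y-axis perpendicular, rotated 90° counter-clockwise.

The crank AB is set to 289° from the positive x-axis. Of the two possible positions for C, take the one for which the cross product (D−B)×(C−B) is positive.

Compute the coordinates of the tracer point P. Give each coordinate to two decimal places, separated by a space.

A=(0,0), D=(12.00,0)
B = A + 3.00·(cos289°, sin289°) = (0.9767, -2.8366)
|BD| = 11.3824
circle(B,9.00) ∩ circle(D,10.00): a=4.8566, h=7.5772
  candidates: C₊=(3.7918,5.7119) cross=86.246; C₋=(7.5683,-8.9644) cross=-86.246
  mode + wants cross > 0 → take C=(3.7918,5.7119) (cross=86.246)
ex = (C−B)/|BC| = (0.3128,0.9498); ey = (-0.9498,0.3128)
P = B + -0.98·ex + -2.82·ey = (3.3487,-4.6494)

3.35 -4.65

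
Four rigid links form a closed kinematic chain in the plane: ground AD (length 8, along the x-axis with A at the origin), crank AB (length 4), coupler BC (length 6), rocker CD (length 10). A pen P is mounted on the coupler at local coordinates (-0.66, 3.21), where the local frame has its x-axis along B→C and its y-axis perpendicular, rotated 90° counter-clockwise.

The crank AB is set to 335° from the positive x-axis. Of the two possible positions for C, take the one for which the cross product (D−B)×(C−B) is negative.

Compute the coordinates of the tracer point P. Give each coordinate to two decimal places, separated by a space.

A=(0,0), D=(8.00,0)
B = A + 4.00·(cos335°, sin335°) = (3.6252, -1.6905)
|BD| = 4.6900
circle(B,6.00) ∩ circle(D,10.00): a=-4.4780, h=3.9935
  candidates: C₊=(-1.9912,0.4205) cross=18.729; C₋=(0.8876,-7.0295) cross=-18.729
  mode - wants cross < 0 → take C=(0.8876,-7.0295) (cross=-18.729)
ex = (C−B)/|BC| = (-0.4563,-0.8898); ey = (0.8898,-0.4563)
P = B + -0.66·ex + 3.21·ey = (6.7828,-2.5678)

6.78 -2.57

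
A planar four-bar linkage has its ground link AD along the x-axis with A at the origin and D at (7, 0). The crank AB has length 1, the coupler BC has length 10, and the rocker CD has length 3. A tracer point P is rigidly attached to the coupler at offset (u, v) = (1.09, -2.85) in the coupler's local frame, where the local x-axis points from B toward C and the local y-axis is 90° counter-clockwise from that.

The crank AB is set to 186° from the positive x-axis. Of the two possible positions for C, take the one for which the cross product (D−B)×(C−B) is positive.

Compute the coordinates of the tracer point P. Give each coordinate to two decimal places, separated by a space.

0.80 -2.57

A=(0,0), D=(7.00,0)
B = A + 1.00·(cos186°, sin186°) = (-0.9945, -0.1045)
|BD| = 7.9952
circle(B,10.00) ∩ circle(D,3.00): a=9.6885, h=2.4764
  candidates: C₊=(8.6608,2.4984) cross=19.800; C₋=(8.7255,-2.4541) cross=-19.800
  mode + wants cross > 0 → take C=(8.6608,2.4984) (cross=19.800)
ex = (C−B)/|BC| = (0.9655,0.2603); ey = (-0.2603,0.9655)
P = B + 1.09·ex + -2.85·ey = (0.7997,-2.5726)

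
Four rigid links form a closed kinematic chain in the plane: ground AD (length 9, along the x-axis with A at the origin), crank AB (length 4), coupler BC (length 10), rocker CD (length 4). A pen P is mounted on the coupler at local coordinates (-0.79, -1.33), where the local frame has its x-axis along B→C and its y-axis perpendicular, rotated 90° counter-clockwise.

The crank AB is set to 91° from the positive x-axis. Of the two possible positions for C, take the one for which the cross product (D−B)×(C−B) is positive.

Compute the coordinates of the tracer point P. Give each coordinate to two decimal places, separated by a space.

A=(0,0), D=(9.00,0)
B = A + 4.00·(cos91°, sin91°) = (-0.0698, 3.9994)
|BD| = 9.9124
circle(B,10.00) ∩ circle(D,4.00): a=9.1933, h=3.9348
  candidates: C₊=(9.9296,3.8905) cross=39.004; C₋=(6.7544,-3.3102) cross=-39.004
  mode + wants cross > 0 → take C=(9.9296,3.8905) (cross=39.004)
ex = (C−B)/|BC| = (0.9999,-0.0109); ey = (0.0109,0.9999)
P = B + -0.79·ex + -1.33·ey = (-0.8742,2.6781)

-0.87 2.68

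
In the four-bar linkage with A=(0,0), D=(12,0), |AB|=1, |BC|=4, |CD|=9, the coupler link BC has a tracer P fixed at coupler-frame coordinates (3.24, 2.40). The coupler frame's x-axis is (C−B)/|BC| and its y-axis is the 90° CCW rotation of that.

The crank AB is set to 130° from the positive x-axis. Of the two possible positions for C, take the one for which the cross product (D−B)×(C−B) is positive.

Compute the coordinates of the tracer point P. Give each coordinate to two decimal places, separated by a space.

1.80 3.97

A=(0,0), D=(12.00,0)
B = A + 1.00·(cos130°, sin130°) = (-0.6428, 0.7660)
|BD| = 12.6660
circle(B,4.00) ∩ circle(D,9.00): a=3.7671, h=1.3451
  candidates: C₊=(3.1987,1.8808) cross=17.037; C₋=(3.0360,-0.8044) cross=-17.037
  mode + wants cross > 0 → take C=(3.1987,1.8808) (cross=17.037)
ex = (C−B)/|BC| = (0.9604,0.2787); ey = (-0.2787,0.9604)
P = B + 3.24·ex + 2.40·ey = (1.8000,3.9739)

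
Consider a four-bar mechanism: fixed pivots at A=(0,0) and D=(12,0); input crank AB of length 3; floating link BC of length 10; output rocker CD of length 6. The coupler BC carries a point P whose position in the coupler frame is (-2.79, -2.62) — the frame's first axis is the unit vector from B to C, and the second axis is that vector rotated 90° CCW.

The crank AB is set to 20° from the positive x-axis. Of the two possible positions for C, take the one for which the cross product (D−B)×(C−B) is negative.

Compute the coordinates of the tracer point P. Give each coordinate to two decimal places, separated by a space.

A=(0,0), D=(12.00,0)
B = A + 3.00·(cos20°, sin20°) = (2.8191, 1.0261)
|BD| = 9.2381
circle(B,10.00) ∩ circle(D,6.00): a=8.0830, h=5.8878
  candidates: C₊=(11.5060,5.9796) cross=54.392; C₋=(10.1981,-5.7230) cross=-54.392
  mode - wants cross < 0 → take C=(10.1981,-5.7230) (cross=-54.392)
ex = (C−B)/|BC| = (0.7379,-0.6749); ey = (0.6749,0.7379)
P = B + -2.79·ex + -2.62·ey = (-1.0079,0.9758)

-1.01 0.98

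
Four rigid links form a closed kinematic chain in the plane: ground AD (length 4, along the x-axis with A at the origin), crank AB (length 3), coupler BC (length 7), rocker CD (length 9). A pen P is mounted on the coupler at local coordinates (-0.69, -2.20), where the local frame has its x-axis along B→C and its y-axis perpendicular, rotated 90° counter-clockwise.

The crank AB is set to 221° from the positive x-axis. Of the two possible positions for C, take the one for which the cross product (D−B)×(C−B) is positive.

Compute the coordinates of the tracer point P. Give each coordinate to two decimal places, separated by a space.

0.02 -2.25

A=(0,0), D=(4.00,0)
B = A + 3.00·(cos221°, sin221°) = (-2.2641, -1.9682)
|BD| = 6.5661
circle(B,7.00) ∩ circle(D,9.00): a=0.8462, h=6.9487
  candidates: C₊=(-3.5397,4.9146) cross=45.625; C₋=(0.6261,-8.3437) cross=-45.625
  mode + wants cross > 0 → take C=(-3.5397,4.9146) (cross=45.625)
ex = (C−B)/|BC| = (-0.1822,0.9833); ey = (-0.9833,-0.1822)
P = B + -0.69·ex + -2.20·ey = (0.0248,-2.2457)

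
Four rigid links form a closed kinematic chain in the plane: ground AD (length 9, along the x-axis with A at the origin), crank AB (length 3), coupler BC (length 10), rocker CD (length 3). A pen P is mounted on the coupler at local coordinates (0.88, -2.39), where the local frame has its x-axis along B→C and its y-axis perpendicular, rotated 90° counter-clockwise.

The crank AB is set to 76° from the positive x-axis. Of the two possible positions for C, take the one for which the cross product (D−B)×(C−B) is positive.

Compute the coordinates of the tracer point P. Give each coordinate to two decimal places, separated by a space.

1.50 0.48

A=(0,0), D=(9.00,0)
B = A + 3.00·(cos76°, sin76°) = (0.7258, 2.9109)
|BD| = 8.7713
circle(B,10.00) ∩ circle(D,3.00): a=9.5730, h=2.8909
  candidates: C₊=(10.7156,2.4610) cross=25.357; C₋=(8.7969,-2.9931) cross=-25.357
  mode + wants cross > 0 → take C=(10.7156,2.4610) (cross=25.357)
ex = (C−B)/|BC| = (0.9990,-0.0450); ey = (0.0450,0.9990)
P = B + 0.88·ex + -2.39·ey = (1.4974,0.4837)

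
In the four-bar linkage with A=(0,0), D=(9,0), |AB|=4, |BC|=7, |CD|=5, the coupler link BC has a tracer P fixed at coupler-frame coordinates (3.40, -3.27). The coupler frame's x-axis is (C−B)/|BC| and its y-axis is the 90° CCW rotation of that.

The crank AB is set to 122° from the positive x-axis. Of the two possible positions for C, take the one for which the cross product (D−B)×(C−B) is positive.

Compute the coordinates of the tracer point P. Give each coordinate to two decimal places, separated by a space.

0.99 -0.16

A=(0,0), D=(9.00,0)
B = A + 4.00·(cos122°, sin122°) = (-2.1197, 3.3922)
|BD| = 11.6256
circle(B,7.00) ∩ circle(D,5.00): a=6.8450, h=1.4649
  candidates: C₊=(4.8549,2.7961) cross=17.031; C₋=(4.0000,-0.0063) cross=-17.031
  mode + wants cross > 0 → take C=(4.8549,2.7961) (cross=17.031)
ex = (C−B)/|BC| = (0.9964,-0.0852); ey = (0.0852,0.9964)
P = B + 3.40·ex + -3.27·ey = (0.9895,-0.1555)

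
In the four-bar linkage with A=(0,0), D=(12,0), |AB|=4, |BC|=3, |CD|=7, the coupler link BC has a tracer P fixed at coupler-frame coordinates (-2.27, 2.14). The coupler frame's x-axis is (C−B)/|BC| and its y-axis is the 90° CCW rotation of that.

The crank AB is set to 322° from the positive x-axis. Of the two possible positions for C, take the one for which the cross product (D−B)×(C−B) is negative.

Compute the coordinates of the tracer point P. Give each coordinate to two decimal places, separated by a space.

1.79 0.35

A=(0,0), D=(12.00,0)
B = A + 4.00·(cos322°, sin322°) = (3.1520, -2.4626)
|BD| = 9.1843
circle(B,3.00) ∩ circle(D,7.00): a=2.4145, h=1.7805
  candidates: C₊=(5.0007,-0.0999) cross=16.353; C₋=(5.9555,-3.5305) cross=-16.353
  mode - wants cross < 0 → take C=(5.9555,-3.5305) (cross=-16.353)
ex = (C−B)/|BC| = (0.9345,-0.3560); ey = (0.3560,0.9345)
P = B + -2.27·ex + 2.14·ey = (1.7925,0.3452)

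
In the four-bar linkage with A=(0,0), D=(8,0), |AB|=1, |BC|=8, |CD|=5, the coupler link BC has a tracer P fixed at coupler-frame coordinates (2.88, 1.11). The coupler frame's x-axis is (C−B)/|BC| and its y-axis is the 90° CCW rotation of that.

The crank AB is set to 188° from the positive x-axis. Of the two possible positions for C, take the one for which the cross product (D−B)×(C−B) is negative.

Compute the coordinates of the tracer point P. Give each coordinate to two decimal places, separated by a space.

A=(0,0), D=(8.00,0)
B = A + 1.00·(cos188°, sin188°) = (-0.9903, -0.1392)
|BD| = 8.9913
circle(B,8.00) ∩ circle(D,5.00): a=6.6644, h=4.4255
  candidates: C₊=(5.6049,4.3890) cross=39.792; C₋=(5.7419,-4.4610) cross=-39.792
  mode - wants cross < 0 → take C=(5.7419,-4.4610) (cross=-39.792)
ex = (C−B)/|BC| = (0.8415,-0.5402); ey = (0.5402,0.8415)
P = B + 2.88·ex + 1.11·ey = (2.0330,-0.7610)

2.03 -0.76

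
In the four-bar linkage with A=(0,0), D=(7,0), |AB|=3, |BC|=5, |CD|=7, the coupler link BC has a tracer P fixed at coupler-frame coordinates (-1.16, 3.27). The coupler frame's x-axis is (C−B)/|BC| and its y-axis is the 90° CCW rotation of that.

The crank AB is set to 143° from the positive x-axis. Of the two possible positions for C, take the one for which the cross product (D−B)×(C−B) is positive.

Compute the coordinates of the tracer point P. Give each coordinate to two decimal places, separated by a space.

A=(0,0), D=(7.00,0)
B = A + 3.00·(cos143°, sin143°) = (-2.3959, 1.8054)
|BD| = 9.5678
circle(B,5.00) ∩ circle(D,7.00): a=3.5297, h=3.5414
  candidates: C₊=(1.7386,4.6171) cross=33.883; C₋=(0.4021,-2.3384) cross=-33.883
  mode + wants cross > 0 → take C=(1.7386,4.6171) (cross=33.883)
ex = (C−B)/|BC| = (0.8269,0.5623); ey = (-0.5623,0.8269)
P = B + -1.16·ex + 3.27·ey = (-5.1940,3.8571)

-5.19 3.86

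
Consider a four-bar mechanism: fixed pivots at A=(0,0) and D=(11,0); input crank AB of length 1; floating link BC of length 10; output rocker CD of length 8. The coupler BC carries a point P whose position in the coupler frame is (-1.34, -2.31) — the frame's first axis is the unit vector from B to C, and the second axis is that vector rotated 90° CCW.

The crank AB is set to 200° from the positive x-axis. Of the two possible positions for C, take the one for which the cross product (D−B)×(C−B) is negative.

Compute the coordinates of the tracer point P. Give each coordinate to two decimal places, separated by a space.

A=(0,0), D=(11.00,0)
B = A + 1.00·(cos200°, sin200°) = (-0.9397, -0.3420)
|BD| = 11.9446
circle(B,10.00) ∩ circle(D,8.00): a=7.4793, h=6.6378
  candidates: C₊=(6.3464,6.5072) cross=79.286; C₋=(6.7266,-6.7630) cross=-79.286
  mode - wants cross < 0 → take C=(6.7266,-6.7630) (cross=-79.286)
ex = (C−B)/|BC| = (0.7666,-0.6421); ey = (0.6421,0.7666)
P = B + -1.34·ex + -2.31·ey = (-3.4502,-1.2525)

-3.45 -1.25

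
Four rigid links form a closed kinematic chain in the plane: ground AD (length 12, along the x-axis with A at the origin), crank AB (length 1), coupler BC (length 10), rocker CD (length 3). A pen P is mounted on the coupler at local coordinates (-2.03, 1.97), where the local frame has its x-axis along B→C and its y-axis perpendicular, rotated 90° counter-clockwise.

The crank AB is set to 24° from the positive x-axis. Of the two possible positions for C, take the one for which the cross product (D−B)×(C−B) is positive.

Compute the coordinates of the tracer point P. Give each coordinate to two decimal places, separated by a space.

-1.51 1.86

A=(0,0), D=(12.00,0)
B = A + 1.00·(cos24°, sin24°) = (0.9135, 0.4067)
|BD| = 11.0939
circle(B,10.00) ∩ circle(D,3.00): a=9.6483, h=2.6287
  candidates: C₊=(10.6517,2.6800) cross=29.163; C₋=(10.4590,-2.5740) cross=-29.163
  mode + wants cross > 0 → take C=(10.6517,2.6800) (cross=29.163)
ex = (C−B)/|BC| = (0.9738,0.2273); ey = (-0.2273,0.9738)
P = B + -2.03·ex + 1.97·ey = (-1.5111,1.8637)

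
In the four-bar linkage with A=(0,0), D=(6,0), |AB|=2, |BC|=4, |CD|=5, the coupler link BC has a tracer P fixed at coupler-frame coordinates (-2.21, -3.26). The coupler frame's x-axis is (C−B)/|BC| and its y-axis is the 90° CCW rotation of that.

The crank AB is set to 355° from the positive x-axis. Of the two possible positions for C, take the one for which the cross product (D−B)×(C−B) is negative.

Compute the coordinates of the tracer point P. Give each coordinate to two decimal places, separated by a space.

-1.73 1.10

A=(0,0), D=(6.00,0)
B = A + 2.00·(cos355°, sin355°) = (1.9924, -0.1743)
|BD| = 4.0114
circle(B,4.00) ∩ circle(D,5.00): a=0.8839, h=3.9011
  candidates: C₊=(2.7059,3.7615) cross=15.649; C₋=(3.0450,-4.0333) cross=-15.649
  mode - wants cross < 0 → take C=(3.0450,-4.0333) (cross=-15.649)
ex = (C−B)/|BC| = (0.2631,-0.9648); ey = (0.9648,0.2631)
P = B + -2.21·ex + -3.26·ey = (-1.7343,1.0999)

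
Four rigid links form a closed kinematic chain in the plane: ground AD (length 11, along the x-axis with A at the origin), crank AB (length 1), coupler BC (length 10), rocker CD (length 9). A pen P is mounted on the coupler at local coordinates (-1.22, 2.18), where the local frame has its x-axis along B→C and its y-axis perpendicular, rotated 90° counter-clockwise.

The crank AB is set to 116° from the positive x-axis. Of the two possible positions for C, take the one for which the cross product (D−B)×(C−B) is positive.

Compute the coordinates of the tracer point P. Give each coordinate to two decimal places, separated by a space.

-2.84 1.60

A=(0,0), D=(11.00,0)
B = A + 1.00·(cos116°, sin116°) = (-0.4384, 0.8988)
|BD| = 11.4736
circle(B,10.00) ∩ circle(D,9.00): a=6.5648, h=7.5434
  candidates: C₊=(6.6972,7.9048) cross=86.551; C₋=(5.5153,-7.1357) cross=-86.551
  mode + wants cross > 0 → take C=(6.6972,7.9048) (cross=86.551)
ex = (C−B)/|BC| = (0.7136,0.7006); ey = (-0.7006,0.7136)
P = B + -1.22·ex + 2.18·ey = (-2.8362,1.5996)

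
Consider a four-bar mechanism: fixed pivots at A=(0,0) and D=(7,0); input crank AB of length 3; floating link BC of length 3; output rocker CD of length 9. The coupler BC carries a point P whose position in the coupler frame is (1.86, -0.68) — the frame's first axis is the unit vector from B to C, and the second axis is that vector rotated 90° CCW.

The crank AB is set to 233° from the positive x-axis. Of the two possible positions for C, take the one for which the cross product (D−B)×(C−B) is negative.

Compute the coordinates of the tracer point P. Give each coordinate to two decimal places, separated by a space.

-1.56 -4.36

A=(0,0), D=(7.00,0)
B = A + 3.00·(cos233°, sin233°) = (-1.8054, -2.3959)
|BD| = 9.1256
circle(B,3.00) ∩ circle(D,9.00): a=0.6178, h=2.9357
  candidates: C₊=(-1.9800,0.5990) cross=26.790; C₋=(-0.4385,-5.0664) cross=-26.790
  mode - wants cross < 0 → take C=(-0.4385,-5.0664) (cross=-26.790)
ex = (C−B)/|BC| = (0.4556,-0.8902); ey = (0.8902,0.4556)
P = B + 1.86·ex + -0.68·ey = (-1.5633,-4.3614)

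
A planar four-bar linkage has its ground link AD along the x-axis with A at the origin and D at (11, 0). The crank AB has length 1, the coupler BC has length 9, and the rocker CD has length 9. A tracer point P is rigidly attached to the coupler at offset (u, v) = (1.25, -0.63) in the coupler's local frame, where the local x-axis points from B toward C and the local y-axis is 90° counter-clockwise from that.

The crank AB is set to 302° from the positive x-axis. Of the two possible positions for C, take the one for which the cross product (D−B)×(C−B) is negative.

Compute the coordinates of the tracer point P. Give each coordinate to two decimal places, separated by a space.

0.86 -2.21

A=(0,0), D=(11.00,0)
B = A + 1.00·(cos302°, sin302°) = (0.5299, -0.8480)
|BD| = 10.5044
circle(B,9.00) ∩ circle(D,9.00): a=5.2522, h=7.3085
  candidates: C₊=(5.1749,6.8606) cross=76.771; C₋=(6.3550,-7.7087) cross=-76.771
  mode - wants cross < 0 → take C=(6.3550,-7.7087) (cross=-76.771)
ex = (C−B)/|BC| = (0.6472,-0.7623); ey = (0.7623,0.6472)
P = B + 1.25·ex + -0.63·ey = (0.8587,-2.2087)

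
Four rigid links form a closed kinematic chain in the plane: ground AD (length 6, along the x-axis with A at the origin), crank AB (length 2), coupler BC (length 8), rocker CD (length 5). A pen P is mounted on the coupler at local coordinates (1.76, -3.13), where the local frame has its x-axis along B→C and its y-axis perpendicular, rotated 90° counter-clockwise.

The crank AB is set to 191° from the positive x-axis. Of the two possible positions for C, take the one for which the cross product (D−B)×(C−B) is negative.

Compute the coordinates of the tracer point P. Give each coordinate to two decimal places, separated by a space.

-2.24 -3.96

A=(0,0), D=(6.00,0)
B = A + 2.00·(cos191°, sin191°) = (-1.9633, -0.3816)
|BD| = 7.9724
circle(B,8.00) ∩ circle(D,5.00): a=6.4321, h=4.7568
  candidates: C₊=(4.2338,4.6777) cross=37.923; C₋=(4.6892,-4.8251) cross=-37.923
  mode - wants cross < 0 → take C=(4.6892,-4.8251) (cross=-37.923)
ex = (C−B)/|BC| = (0.8316,-0.5554); ey = (0.5554,0.8316)
P = B + 1.76·ex + -3.13·ey = (-2.2382,-3.9620)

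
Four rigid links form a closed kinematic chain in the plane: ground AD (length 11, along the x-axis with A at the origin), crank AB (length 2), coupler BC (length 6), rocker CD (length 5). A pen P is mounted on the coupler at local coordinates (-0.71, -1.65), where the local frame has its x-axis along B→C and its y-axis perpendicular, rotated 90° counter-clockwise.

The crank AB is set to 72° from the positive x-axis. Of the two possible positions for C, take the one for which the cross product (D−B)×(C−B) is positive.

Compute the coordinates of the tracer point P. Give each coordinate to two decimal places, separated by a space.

0.04 0.20

A=(0,0), D=(11.00,0)
B = A + 2.00·(cos72°, sin72°) = (0.6180, 1.9021)
|BD| = 10.5548
circle(B,6.00) ∩ circle(D,5.00): a=5.7985, h=1.5420
  candidates: C₊=(6.5995,2.3739) cross=16.275; C₋=(6.0437,-0.6596) cross=-16.275
  mode + wants cross > 0 → take C=(6.5995,2.3739) (cross=16.275)
ex = (C−B)/|BC| = (0.9969,0.0786); ey = (-0.0786,0.9969)
P = B + -0.71·ex + -1.65·ey = (0.0400,0.2014)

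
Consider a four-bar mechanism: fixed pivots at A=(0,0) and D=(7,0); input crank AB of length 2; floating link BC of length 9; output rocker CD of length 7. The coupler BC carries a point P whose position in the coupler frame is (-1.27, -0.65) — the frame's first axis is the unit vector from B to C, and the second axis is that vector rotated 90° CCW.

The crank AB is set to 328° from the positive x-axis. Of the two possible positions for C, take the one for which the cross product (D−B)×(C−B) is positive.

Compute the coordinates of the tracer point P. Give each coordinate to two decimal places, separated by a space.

A=(0,0), D=(7.00,0)
B = A + 2.00·(cos328°, sin328°) = (1.6961, -1.0598)
|BD| = 5.4088
circle(B,9.00) ∩ circle(D,7.00): a=5.6625, h=6.9954
  candidates: C₊=(5.8781,6.9095) cross=37.836; C₋=(8.6196,-6.8101) cross=-37.836
  mode + wants cross > 0 → take C=(5.8781,6.9095) (cross=37.836)
ex = (C−B)/|BC| = (0.4647,0.8855); ey = (-0.8855,0.4647)
P = B + -1.27·ex + -0.65·ey = (1.6815,-2.4864)

1.68 -2.49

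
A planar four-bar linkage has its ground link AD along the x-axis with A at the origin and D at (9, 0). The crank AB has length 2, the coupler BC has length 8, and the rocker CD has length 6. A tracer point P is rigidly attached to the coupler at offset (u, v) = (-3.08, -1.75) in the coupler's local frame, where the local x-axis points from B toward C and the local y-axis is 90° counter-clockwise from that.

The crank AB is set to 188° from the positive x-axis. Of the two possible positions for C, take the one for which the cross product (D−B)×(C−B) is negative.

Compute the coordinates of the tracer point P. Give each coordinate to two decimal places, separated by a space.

A=(0,0), D=(9.00,0)
B = A + 2.00·(cos188°, sin188°) = (-1.9805, -0.2783)
|BD| = 10.9841
circle(B,8.00) ∩ circle(D,6.00): a=6.7666, h=4.2677
  candidates: C₊=(4.6757,4.1594) cross=46.876; C₋=(4.8920,-4.3732) cross=-46.876
  mode - wants cross < 0 → take C=(4.8920,-4.3732) (cross=-46.876)
ex = (C−B)/|BC| = (0.8591,-0.5119); ey = (0.5119,0.8591)
P = B + -3.08·ex + -1.75·ey = (-5.5222,-0.2052)

-5.52 -0.21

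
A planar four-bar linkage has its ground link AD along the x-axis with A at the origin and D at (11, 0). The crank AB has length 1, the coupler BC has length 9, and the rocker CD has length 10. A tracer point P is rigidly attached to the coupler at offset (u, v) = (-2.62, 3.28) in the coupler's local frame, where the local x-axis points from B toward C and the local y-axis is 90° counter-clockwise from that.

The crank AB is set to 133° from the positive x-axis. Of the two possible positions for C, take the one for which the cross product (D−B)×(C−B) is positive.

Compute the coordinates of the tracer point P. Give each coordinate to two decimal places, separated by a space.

-4.88 0.66

A=(0,0), D=(11.00,0)
B = A + 1.00·(cos133°, sin133°) = (-0.6820, 0.7314)
|BD| = 11.7049
circle(B,9.00) ∩ circle(D,10.00): a=5.0408, h=7.4559
  candidates: C₊=(4.8148,7.8577) cross=87.270; C₋=(3.8831,-7.0249) cross=-87.270
  mode + wants cross > 0 → take C=(4.8148,7.8577) (cross=87.270)
ex = (C−B)/|BC| = (0.6108,0.7918); ey = (-0.7918,0.6108)
P = B + -2.62·ex + 3.28·ey = (-4.8793,0.6601)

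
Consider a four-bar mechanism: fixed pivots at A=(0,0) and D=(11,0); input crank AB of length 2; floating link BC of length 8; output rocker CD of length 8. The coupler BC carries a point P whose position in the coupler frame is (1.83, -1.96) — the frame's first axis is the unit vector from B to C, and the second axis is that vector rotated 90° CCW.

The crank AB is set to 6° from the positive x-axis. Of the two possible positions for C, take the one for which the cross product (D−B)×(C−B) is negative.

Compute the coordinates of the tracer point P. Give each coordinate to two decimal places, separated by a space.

1.34 -2.39

A=(0,0), D=(11.00,0)
B = A + 2.00·(cos6°, sin6°) = (1.9890, 0.2091)
|BD| = 9.0134
circle(B,8.00) ∩ circle(D,8.00): a=4.5067, h=6.6098
  candidates: C₊=(6.6478,6.7126) cross=59.577; C₋=(6.3412,-6.5035) cross=-59.577
  mode - wants cross < 0 → take C=(6.3412,-6.5035) (cross=-59.577)
ex = (C−B)/|BC| = (0.5440,-0.8391); ey = (0.8391,0.5440)
P = B + 1.83·ex + -1.96·ey = (1.3400,-2.3927)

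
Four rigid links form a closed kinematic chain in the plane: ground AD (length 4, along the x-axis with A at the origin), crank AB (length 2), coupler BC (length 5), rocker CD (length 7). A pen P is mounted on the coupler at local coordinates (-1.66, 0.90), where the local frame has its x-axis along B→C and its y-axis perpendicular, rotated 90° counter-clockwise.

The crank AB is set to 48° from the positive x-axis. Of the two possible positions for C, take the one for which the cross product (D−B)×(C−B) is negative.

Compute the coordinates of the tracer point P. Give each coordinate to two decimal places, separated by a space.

3.22 1.60

A=(0,0), D=(4.00,0)
B = A + 2.00·(cos48°, sin48°) = (1.3383, 1.4863)
|BD| = 3.0486
circle(B,5.00) ∩ circle(D,7.00): a=-2.4119, h=4.3798
  candidates: C₊=(1.3677,6.4862) cross=13.352; C₋=(-2.9029,-1.1618) cross=-13.352
  mode - wants cross < 0 → take C=(-2.9029,-1.1618) (cross=-13.352)
ex = (C−B)/|BC| = (-0.8482,-0.5296); ey = (0.5296,-0.8482)
P = B + -1.66·ex + 0.90·ey = (3.2230,1.6020)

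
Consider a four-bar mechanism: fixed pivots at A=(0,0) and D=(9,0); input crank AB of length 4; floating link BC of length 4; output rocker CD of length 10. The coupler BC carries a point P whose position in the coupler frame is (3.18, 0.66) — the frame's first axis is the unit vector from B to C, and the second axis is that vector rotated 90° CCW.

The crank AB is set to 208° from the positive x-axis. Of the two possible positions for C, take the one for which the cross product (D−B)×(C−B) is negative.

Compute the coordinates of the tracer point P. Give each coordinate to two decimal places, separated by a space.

-0.49 -3.03

A=(0,0), D=(9.00,0)
B = A + 4.00·(cos208°, sin208°) = (-3.5318, -1.8779)
|BD| = 12.6717
circle(B,4.00) ∩ circle(D,10.00): a=3.0214, h=2.6213
  candidates: C₊=(-0.9322,1.1622) cross=33.216; C₋=(-0.1553,-4.0225) cross=-33.216
  mode - wants cross < 0 → take C=(-0.1553,-4.0225) (cross=-33.216)
ex = (C−B)/|BC| = (0.8441,-0.5362); ey = (0.5362,0.8441)
P = B + 3.18·ex + 0.66·ey = (-0.4936,-3.0257)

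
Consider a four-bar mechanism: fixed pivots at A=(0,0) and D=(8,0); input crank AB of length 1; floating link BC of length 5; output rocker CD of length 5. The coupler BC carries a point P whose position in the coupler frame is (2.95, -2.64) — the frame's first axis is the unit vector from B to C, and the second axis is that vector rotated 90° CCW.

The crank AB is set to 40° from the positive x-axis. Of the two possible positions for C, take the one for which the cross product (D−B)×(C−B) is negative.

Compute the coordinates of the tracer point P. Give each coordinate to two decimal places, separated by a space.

0.74 -3.32

A=(0,0), D=(8.00,0)
B = A + 1.00·(cos40°, sin40°) = (0.7660, 0.6428)
|BD| = 7.2625
circle(B,5.00) ∩ circle(D,5.00): a=3.6312, h=3.4372
  candidates: C₊=(4.6872,3.7451) cross=24.962; C₋=(4.0788,-3.1023) cross=-24.962
  mode - wants cross < 0 → take C=(4.0788,-3.1023) (cross=-24.962)
ex = (C−B)/|BC| = (0.6626,-0.7490); ey = (0.7490,0.6626)
P = B + 2.95·ex + -2.64·ey = (0.7432,-3.3159)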